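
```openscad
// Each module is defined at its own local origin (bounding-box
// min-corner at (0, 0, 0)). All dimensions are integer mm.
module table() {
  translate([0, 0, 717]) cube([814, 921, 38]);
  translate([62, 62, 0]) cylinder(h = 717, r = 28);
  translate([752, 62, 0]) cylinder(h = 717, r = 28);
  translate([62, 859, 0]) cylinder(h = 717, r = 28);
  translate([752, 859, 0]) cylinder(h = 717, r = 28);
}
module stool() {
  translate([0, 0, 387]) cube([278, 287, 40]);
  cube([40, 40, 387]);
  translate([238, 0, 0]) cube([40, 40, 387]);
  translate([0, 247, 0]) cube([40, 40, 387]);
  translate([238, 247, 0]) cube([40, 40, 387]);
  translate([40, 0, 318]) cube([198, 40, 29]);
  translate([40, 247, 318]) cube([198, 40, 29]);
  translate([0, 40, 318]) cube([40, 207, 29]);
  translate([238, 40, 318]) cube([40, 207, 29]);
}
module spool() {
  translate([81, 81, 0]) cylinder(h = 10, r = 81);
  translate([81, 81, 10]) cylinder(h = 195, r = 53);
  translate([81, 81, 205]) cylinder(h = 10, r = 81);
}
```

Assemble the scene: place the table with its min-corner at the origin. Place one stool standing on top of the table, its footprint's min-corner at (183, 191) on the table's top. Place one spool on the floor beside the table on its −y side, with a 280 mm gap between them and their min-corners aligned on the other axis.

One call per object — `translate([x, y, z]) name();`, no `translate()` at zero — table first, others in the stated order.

table();
translate([183, 191, 755]) stool();
translate([0, -442, 0]) spool();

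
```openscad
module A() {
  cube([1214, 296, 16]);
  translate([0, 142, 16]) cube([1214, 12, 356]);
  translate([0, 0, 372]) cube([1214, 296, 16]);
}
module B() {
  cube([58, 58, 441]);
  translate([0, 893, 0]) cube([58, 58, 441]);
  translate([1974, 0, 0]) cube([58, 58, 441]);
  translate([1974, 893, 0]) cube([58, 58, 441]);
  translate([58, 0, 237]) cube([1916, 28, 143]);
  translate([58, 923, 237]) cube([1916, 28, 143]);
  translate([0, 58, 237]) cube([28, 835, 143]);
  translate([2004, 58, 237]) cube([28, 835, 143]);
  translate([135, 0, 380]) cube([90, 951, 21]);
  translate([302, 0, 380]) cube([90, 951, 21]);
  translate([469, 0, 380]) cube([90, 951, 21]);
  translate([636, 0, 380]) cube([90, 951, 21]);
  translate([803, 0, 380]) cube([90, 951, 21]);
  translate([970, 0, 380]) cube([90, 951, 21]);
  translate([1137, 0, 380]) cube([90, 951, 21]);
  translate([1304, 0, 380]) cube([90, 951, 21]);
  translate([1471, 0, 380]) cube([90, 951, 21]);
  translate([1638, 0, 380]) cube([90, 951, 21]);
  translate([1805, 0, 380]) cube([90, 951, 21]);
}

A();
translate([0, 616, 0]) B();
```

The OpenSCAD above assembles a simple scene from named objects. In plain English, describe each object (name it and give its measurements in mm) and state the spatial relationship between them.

A is an I-beam lying along x, 1214 mm long. Overall section height 388 mm. Two flanges 296 mm wide (y) and 16 mm thick, one on the floor and one at the top; a web 12 mm thick runs between them, centred on the flange width.

B is a bed frame 2032 mm long (x) by 951 mm wide (y). Four 58×58 mm corner posts, 441 mm tall, at the corners of the footprint. Four rails of 28 mm thickness and 143 mm height run between adjacent posts with their undersides at z = 237 mm, their outer faces flush with the outside of the frame (the two x-running rails run between the posts' inner faces; the two y-running rails run between the posts' inner faces). 11 slats, each 90 mm wide (x) and 21 mm thick, lie across the top of the two x-running rails, running the full 951 mm width of the frame in y; the slats are evenly spaced along x between the inner faces of the end posts with equal gaps (rounded down to the nearest mm) at the −x end and between each pair — any rounding remainder accumulates at the +x end.

The bed frame is on the floor beside the I-beam on its +y side.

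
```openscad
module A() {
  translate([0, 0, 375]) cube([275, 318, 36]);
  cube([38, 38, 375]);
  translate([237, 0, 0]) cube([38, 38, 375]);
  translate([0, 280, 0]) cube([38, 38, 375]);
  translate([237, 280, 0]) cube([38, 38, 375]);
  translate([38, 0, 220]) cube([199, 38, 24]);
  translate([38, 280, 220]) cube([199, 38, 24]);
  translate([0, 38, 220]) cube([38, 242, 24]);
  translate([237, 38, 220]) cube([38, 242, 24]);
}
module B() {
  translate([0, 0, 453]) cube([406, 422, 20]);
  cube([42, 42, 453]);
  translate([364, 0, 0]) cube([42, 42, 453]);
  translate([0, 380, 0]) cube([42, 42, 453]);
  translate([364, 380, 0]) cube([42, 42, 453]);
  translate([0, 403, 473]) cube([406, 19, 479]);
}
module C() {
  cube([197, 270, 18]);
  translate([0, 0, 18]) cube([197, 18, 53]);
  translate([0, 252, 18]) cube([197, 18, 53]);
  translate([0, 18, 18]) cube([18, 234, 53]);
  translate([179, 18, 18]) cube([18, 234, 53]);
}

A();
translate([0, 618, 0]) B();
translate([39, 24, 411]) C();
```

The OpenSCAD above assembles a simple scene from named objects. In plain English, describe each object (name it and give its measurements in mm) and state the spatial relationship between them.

A is a simple wooden stool: a rectangular seat 275 mm (x) by 318 mm (y), 36 mm thick, top face at z = 411 mm, on four square legs, each 38×38 mm in cross-section. The legs rest on z = 0, each flush with a corner of the seat. Four stretchers, 38 mm wide and 24 mm tall, connect adjacent legs with their undersides at z = 220 mm, each running between the inner faces of the legs it joins and aligned with the legs' outer faces on the other axis.

B is a chair. The seat is a 406×422×20 mm slab with its top at z = 473 mm, on four 42×42 mm corner legs (flush with the seat edges, standing on z = 0). A flat backrest 19 mm thick, 479 mm tall, spans the full seat width and rises from the seat top along its +y edge, rear face flush with the rear of the seat.

C is an open-topped rectangular box: outside dimensions 197×270×71 mm, with a uniform wall and base thickness of 18 mm. The base is a full 197×270 slab on the floor; four walls sit on top of the base. The front and back walls (the −y and +y sides) span the full width; the two side walls fit between them.

The chair is on the floor beside the stool on its +y side. The open box is on top of the stool, centred.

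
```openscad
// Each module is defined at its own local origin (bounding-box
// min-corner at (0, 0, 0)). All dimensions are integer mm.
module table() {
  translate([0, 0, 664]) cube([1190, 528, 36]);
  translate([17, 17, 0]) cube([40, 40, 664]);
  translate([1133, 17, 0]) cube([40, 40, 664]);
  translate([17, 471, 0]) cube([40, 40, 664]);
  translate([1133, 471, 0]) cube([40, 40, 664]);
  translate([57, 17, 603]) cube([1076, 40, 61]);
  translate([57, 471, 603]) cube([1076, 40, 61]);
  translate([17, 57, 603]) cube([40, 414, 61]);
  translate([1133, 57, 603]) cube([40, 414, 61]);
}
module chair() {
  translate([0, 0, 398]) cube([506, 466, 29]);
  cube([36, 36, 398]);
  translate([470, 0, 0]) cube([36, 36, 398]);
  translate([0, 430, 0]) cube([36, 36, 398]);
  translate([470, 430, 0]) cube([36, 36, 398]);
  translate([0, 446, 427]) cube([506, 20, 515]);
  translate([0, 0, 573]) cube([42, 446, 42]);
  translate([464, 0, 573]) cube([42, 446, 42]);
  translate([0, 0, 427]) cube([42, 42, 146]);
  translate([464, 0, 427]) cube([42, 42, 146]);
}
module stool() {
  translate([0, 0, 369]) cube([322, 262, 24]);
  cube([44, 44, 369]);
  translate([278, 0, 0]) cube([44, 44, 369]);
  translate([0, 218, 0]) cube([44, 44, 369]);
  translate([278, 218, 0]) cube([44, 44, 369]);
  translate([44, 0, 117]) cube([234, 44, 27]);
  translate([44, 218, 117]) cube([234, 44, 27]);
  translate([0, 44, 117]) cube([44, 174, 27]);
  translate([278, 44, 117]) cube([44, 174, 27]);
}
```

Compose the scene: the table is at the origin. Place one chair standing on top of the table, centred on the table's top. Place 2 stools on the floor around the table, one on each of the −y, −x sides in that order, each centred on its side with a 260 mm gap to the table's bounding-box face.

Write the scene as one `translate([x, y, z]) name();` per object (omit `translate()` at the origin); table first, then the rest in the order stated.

table();
translate([342, 31, 700]) chair();
translate([434, -522, 0]) stool();
translate([-582, 133, 0]) stool();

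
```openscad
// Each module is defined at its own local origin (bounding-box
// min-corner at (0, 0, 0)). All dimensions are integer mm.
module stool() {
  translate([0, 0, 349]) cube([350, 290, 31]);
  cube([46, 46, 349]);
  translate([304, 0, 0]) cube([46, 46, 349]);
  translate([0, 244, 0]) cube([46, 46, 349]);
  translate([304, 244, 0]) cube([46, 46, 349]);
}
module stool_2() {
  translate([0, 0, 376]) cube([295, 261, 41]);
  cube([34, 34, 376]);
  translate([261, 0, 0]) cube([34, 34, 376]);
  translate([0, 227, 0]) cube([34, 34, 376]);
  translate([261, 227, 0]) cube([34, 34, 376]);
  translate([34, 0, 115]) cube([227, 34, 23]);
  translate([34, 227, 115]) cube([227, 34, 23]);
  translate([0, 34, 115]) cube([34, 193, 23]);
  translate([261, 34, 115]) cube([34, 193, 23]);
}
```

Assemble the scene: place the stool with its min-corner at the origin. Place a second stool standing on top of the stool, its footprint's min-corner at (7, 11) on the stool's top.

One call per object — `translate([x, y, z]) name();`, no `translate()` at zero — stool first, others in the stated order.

stool();
translate([7, 11, 380]) stool_2();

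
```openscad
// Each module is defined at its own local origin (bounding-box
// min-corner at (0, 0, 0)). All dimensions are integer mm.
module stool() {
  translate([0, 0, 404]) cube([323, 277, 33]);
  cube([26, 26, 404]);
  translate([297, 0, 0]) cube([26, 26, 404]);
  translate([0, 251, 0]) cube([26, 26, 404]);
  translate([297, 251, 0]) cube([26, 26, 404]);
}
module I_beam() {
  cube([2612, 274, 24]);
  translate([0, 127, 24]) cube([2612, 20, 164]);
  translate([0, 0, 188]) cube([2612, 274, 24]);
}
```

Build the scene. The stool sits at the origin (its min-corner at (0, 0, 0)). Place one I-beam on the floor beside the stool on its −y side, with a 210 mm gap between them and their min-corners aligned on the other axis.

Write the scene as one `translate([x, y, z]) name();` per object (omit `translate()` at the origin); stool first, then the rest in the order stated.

stool();
translate([0, -484, 0]) I_beam();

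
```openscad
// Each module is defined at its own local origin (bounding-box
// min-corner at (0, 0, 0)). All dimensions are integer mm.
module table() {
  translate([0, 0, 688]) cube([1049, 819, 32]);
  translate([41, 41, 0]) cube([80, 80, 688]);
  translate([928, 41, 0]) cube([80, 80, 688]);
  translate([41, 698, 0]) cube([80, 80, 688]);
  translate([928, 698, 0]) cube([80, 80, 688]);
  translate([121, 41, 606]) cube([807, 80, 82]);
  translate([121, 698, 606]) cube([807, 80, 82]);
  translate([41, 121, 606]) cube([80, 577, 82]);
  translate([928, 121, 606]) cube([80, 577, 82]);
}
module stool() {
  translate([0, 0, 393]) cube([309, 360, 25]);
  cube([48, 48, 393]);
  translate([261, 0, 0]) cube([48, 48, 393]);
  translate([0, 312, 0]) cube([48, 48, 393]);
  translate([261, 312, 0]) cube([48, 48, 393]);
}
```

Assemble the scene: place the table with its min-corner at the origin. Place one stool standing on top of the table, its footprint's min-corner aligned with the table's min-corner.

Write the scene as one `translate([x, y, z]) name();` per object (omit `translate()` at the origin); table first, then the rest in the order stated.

table();
translate([0, 0, 720]) stool();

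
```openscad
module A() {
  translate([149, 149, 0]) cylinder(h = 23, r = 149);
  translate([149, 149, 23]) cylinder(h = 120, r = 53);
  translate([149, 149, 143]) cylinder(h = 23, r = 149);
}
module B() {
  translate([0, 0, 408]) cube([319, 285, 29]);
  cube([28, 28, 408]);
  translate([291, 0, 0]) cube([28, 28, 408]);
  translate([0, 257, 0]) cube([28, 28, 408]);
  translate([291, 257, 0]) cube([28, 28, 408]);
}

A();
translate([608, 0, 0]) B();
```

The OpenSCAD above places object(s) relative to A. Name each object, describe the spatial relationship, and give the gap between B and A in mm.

The stool's nearest face is 310 mm from the spool's +x face.

A is a spool. B is a stool. The stool is on the floor beside the spool on its +x side. The gap between the stool and the spool is 310 mm.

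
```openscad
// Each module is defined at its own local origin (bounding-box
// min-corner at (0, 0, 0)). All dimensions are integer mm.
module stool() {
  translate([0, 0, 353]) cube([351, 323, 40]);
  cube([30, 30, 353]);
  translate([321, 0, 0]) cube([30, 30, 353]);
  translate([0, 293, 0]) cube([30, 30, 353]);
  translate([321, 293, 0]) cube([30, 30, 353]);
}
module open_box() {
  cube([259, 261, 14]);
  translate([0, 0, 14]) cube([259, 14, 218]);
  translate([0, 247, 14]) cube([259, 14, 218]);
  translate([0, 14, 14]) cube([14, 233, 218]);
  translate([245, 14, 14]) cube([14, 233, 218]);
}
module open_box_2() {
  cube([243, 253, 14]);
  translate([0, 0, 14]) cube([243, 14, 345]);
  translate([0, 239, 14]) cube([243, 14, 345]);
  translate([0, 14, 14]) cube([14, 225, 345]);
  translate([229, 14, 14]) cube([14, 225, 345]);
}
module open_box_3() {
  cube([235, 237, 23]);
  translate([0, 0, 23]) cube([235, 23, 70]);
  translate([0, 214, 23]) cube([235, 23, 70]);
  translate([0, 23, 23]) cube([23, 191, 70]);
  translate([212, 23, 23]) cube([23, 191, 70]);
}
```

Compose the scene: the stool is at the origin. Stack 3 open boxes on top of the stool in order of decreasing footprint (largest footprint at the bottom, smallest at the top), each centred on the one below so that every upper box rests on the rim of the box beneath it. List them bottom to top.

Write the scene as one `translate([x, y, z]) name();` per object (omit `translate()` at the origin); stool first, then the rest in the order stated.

stool();
translate([46, 31, 393]) open_box();
translate([54, 35, 625]) open_box_2();
translate([58, 43, 984]) open_box_3();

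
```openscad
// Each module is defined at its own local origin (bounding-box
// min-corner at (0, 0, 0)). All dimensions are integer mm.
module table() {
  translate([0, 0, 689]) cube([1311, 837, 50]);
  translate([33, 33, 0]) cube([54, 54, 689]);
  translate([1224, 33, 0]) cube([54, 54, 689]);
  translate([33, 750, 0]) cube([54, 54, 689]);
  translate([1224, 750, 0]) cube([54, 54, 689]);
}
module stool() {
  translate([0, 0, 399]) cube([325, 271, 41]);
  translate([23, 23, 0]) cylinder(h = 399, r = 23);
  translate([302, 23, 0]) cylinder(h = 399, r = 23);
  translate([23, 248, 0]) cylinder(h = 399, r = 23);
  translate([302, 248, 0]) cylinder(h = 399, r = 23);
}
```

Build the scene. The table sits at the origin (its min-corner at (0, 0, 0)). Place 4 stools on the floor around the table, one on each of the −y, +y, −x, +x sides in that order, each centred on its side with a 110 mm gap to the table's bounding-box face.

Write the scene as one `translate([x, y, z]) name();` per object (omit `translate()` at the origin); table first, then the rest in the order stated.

table();
translate([493, -381, 0]) stool();
translate([493, 947, 0]) stool();
translate([-435, 283, 0]) stool();
translate([1421, 283, 0]) stool();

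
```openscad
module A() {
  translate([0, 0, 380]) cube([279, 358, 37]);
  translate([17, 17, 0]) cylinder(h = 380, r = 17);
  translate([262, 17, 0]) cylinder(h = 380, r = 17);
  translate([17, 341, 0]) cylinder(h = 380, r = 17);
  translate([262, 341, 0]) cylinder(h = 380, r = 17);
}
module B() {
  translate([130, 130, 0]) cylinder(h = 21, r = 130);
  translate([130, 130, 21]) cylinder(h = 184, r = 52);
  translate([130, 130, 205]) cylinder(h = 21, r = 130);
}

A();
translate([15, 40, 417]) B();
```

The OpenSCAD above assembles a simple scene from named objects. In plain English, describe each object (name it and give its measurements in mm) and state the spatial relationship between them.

A is a four-legged stool. The seat is a 279×358×37 mm slab whose top surface is at z = 417 mm; four round legs, each 34 mm in diameter, run from the floor (z = 0) to the underside of the seat, each leg's axis is inset half a diameter from the nearest pair of seat edges (so the leg's bounding box is flush with the corner).

B is a spool: two coaxial disc flanges of radius 130 mm and thickness 21 mm, joined by a core cylinder of radius 52 mm and height 184 mm. The lower flange rests on z = 0 and the three cylinders share a vertical axis.

The spool is on top of the stool.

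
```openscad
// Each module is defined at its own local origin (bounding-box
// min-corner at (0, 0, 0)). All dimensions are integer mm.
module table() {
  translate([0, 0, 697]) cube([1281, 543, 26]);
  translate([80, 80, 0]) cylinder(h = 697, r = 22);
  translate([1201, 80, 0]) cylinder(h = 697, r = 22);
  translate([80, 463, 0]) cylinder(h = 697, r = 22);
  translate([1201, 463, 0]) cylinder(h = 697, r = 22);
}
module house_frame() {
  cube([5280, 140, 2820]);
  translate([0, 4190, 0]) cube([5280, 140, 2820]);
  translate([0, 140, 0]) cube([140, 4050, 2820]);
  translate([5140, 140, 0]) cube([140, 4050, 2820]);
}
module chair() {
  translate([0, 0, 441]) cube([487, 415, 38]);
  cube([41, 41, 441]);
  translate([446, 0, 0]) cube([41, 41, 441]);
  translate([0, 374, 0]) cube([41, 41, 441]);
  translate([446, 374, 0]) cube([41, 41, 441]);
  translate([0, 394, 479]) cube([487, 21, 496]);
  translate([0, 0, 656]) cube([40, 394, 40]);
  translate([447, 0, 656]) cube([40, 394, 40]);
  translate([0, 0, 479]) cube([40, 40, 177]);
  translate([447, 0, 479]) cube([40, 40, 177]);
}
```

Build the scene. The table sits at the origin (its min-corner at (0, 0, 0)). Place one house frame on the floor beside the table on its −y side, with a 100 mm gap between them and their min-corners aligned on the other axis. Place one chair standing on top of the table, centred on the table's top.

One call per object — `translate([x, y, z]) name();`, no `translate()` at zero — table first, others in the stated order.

table();
translate([0, -4430, 0]) house_frame();
translate([397, 64, 723]) chair();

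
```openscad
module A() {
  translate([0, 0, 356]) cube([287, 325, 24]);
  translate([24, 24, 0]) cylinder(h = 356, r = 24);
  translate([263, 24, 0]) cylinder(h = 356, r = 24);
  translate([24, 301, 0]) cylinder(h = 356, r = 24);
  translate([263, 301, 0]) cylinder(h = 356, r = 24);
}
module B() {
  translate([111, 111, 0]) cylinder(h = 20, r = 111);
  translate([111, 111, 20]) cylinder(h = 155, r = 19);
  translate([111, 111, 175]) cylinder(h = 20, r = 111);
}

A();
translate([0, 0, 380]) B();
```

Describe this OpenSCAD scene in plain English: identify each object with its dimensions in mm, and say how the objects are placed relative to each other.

A is a simple wooden stool: a rectangular seat 287 mm (x) by 325 mm (y), 24 mm thick, top face at z = 380 mm, on four round legs, each 48 mm in diameter. The legs rest on z = 0, each leg's axis is inset half a diameter from the nearest pair of seat edges (so the leg's bounding box is flush with the corner).

B is a spool: two coaxial disc flanges of radius 111 mm and thickness 20 mm, joined by a core cylinder of radius 19 mm and height 155 mm. The lower flange rests on z = 0 and the three cylinders share a vertical axis.

The spool is on top of the stool.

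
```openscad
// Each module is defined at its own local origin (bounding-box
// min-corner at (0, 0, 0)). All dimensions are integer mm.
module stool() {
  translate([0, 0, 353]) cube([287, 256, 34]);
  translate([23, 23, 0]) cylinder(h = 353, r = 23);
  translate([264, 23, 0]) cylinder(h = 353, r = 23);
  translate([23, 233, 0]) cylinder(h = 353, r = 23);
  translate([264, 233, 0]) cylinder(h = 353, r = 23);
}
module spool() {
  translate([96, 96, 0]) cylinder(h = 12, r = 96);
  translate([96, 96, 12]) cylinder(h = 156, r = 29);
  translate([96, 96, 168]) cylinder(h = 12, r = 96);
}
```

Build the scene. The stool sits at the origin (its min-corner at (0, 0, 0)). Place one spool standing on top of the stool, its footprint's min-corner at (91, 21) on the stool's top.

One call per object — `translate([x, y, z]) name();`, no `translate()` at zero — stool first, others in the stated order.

stool();
translate([91, 21, 387]) spool();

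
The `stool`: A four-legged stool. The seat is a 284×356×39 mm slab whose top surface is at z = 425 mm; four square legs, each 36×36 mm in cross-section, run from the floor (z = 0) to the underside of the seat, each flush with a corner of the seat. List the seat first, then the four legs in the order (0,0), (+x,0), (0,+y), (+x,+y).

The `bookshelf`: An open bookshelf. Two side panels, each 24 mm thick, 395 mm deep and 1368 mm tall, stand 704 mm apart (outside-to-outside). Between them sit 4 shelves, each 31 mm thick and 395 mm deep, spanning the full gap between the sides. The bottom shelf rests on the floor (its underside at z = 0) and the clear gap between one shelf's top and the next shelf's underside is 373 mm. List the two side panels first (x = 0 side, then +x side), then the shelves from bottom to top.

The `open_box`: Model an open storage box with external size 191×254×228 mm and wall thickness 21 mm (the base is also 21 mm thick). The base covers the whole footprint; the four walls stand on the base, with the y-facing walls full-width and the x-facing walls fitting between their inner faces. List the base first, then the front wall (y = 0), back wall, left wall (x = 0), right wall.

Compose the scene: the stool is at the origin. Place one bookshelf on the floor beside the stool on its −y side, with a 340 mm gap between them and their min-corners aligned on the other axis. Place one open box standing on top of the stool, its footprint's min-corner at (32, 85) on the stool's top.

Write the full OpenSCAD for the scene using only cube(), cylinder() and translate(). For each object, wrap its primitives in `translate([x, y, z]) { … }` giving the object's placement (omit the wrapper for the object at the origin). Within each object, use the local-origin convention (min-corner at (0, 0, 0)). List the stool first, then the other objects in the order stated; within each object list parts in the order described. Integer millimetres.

translate([0, 0, 386]) cube([284, 356, 39]);
cube([36, 36, 386]);
translate([248, 0, 0]) cube([36, 36, 386]);
translate([0, 320, 0]) cube([36, 36, 386]);
translate([248, 320, 0]) cube([36, 36, 386]);
translate([0, -735, 0]) {
  cube([24, 395, 1368]);
  translate([680, 0, 0]) cube([24, 395, 1368]);
  translate([24, 0, 0]) cube([656, 395, 31]);
  translate([24, 0, 404]) cube([656, 395, 31]);
  translate([24, 0, 808]) cube([656, 395, 31]);
  translate([24, 0, 1212]) cube([656, 395, 31]);
}
translate([32, 85, 425]) {
  cube([191, 254, 21]);
  translate([0, 0, 21]) cube([191, 21, 207]);
  translate([0, 233, 21]) cube([191, 21, 207]);
  translate([0, 21, 21]) cube([21, 212, 207]);
  translate([170, 21, 21]) cube([21, 212, 207]);
}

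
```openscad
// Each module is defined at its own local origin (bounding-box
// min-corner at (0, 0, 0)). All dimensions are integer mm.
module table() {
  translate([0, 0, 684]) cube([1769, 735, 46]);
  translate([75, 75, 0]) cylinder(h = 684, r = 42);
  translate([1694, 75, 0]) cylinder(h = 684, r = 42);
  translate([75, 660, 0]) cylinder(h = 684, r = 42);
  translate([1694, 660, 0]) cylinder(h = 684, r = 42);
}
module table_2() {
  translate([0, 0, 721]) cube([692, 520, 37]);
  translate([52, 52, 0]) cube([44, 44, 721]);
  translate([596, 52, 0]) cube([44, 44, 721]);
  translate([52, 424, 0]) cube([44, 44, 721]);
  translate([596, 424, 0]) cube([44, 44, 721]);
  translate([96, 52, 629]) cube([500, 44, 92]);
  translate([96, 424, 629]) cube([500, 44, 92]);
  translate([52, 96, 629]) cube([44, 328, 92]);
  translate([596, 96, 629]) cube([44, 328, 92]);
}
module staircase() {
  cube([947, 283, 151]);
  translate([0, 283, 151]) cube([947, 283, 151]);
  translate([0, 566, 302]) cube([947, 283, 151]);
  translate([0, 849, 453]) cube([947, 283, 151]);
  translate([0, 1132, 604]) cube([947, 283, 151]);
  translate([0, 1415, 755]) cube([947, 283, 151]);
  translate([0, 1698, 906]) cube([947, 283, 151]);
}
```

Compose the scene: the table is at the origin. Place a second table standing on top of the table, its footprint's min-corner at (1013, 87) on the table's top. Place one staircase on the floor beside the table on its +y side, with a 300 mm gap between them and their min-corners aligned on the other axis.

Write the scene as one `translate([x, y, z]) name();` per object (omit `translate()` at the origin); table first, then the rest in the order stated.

table();
translate([1013, 87, 730]) table_2();
translate([0, 1035, 0]) staircase();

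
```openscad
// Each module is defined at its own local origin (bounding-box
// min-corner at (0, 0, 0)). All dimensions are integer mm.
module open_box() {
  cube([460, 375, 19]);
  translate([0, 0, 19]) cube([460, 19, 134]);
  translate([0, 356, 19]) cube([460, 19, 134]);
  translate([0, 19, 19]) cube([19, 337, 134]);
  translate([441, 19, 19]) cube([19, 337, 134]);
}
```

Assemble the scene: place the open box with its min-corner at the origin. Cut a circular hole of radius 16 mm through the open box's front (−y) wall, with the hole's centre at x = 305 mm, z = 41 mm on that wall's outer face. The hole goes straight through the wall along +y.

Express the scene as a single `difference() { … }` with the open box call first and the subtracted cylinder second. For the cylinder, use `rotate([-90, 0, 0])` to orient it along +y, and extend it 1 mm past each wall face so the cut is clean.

difference() {
  open_box();
  translate([305, -1, 41]) rotate([-90, 0, 0]) cylinder(h = 21, r = 16);
}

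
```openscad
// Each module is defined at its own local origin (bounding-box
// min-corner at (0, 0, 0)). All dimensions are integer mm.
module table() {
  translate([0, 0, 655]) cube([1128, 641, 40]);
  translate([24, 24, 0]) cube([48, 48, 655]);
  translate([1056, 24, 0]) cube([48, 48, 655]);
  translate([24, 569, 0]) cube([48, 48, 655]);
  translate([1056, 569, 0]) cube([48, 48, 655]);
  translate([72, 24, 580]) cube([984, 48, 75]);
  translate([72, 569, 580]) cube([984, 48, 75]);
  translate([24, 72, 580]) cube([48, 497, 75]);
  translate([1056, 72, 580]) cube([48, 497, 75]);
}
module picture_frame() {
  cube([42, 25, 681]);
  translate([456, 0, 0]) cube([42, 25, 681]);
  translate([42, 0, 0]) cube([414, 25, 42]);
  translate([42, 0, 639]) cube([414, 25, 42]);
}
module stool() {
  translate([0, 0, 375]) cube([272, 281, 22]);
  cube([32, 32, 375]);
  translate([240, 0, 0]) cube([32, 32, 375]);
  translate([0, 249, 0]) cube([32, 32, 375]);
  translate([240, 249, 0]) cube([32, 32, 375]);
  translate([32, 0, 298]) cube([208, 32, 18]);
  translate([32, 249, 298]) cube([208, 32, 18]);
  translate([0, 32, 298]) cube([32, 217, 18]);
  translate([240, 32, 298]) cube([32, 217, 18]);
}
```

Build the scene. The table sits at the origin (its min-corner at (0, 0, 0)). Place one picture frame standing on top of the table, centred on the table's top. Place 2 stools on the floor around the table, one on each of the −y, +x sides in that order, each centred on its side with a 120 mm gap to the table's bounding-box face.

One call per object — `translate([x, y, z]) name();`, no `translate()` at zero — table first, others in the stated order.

table();
translate([315, 308, 695]) picture_frame();
translate([428, -401, 0]) stool();
translate([1248, 180, 0]) stool();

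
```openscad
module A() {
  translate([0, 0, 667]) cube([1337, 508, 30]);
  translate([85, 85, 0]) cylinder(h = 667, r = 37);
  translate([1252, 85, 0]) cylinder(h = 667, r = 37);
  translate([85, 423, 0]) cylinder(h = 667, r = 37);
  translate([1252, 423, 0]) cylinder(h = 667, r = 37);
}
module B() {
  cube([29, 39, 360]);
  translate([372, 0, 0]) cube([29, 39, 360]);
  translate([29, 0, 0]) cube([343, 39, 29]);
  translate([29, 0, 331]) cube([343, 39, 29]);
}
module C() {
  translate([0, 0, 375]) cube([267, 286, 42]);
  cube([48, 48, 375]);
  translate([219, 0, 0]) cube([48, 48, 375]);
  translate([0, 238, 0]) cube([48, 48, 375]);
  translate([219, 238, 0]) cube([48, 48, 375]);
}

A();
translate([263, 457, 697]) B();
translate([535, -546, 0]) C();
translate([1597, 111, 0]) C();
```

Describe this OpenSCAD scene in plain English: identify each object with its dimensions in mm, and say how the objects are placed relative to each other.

A is a table with a 1337×508 mm rectangular top, 30 mm thick, top surface at z = 697 mm, supported by four round legs of 74 mm diameter, each leg's bounding box inset 48 mm from the nearest pair of top edges, running from the floor.

B is a picture frame with a 343×302 mm rectangular opening (x by z) and a uniform 29 mm border on every side. Frame depth is 39 mm along y. It is built from two vertical stiles running the full outside height and two horizontal rails spanning the gap between the stiles.

C is a four-legged stool. The seat is 267×286 mm, 42 mm thick, top at z = 417 mm. It stands on four square legs, each 48×48 mm in cross-section, from z = 0 to the seat underside, each flush with a corner of the seat.

The picture frame is on top of the table. Two stools sit around the table at the −y, +x sides.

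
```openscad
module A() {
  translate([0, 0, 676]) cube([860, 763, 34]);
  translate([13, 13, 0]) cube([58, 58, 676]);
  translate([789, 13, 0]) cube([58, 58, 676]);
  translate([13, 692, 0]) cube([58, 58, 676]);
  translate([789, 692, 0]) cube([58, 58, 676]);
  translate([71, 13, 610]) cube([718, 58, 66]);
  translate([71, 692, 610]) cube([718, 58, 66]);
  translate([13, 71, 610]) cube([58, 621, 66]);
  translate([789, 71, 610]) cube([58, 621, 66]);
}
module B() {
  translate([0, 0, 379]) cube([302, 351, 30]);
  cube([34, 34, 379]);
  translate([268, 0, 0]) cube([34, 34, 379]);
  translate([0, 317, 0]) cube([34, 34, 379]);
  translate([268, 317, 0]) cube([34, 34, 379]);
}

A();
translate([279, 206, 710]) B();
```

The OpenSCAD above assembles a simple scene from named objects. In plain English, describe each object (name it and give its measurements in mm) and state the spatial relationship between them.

A is a rectangular dining table. The top is 860×763×34 mm with its upper surface at z = 710 mm. It stands on four 58×58 mm square legs, each inset 13 mm from the nearest pair of top edges, running from the floor to the underside of the top. Four apron rails, 58 mm thick and 66 mm tall, run between adjacent legs with their top edges flush with the underside of the top and their outer faces flush with the legs' outer faces.

B is a simple wooden stool: a rectangular seat 302 mm (x) by 351 mm (y), 30 mm thick, top face at z = 409 mm, on four square legs, each 34×34 mm in cross-section. The legs rest on z = 0, each flush with a corner of the seat.

The stool is on top of the table, centred.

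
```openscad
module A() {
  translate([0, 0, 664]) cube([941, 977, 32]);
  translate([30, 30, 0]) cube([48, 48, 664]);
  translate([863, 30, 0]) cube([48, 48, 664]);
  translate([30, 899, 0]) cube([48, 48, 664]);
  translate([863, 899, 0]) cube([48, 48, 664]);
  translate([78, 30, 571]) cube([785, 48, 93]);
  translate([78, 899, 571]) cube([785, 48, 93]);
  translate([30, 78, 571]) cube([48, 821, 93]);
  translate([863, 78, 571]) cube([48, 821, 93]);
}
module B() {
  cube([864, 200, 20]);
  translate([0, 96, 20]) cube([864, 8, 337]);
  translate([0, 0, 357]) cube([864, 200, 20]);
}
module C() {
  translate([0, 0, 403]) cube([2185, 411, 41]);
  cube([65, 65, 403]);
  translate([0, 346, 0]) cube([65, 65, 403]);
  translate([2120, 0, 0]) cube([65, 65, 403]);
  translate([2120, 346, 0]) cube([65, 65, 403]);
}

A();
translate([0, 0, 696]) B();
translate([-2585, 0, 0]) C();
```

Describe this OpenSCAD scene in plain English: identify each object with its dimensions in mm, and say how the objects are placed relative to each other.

A is a table with a 941×977 mm rectangular top, 32 mm thick, top surface at z = 696 mm, supported by four 48×48 mm square legs, each inset 30 mm from the nearest pair of top edges, running from the floor. Four apron rails, 48 mm thick and 93 mm tall, run between adjacent legs with their top edges flush with the underside of the top and their outer faces flush with the legs' outer faces.

B is an I-beam lying along x, 864 mm long. Overall section height 377 mm. Two flanges 200 mm wide (y) and 20 mm thick, one on the floor and one at the top; a web 8 mm thick runs between them, centred on the flange width.

C is a long wooden bench with a 2185 mm (x) × 411 mm (y) seat, 41 mm thick, its top surface 444 mm above the floor. Four 65 mm square legs at the seat corners, flush with the edges, run from z = 0 to the seat underside.

The I-beam is on top of the table. The bench is on the floor beside the table on its −x side.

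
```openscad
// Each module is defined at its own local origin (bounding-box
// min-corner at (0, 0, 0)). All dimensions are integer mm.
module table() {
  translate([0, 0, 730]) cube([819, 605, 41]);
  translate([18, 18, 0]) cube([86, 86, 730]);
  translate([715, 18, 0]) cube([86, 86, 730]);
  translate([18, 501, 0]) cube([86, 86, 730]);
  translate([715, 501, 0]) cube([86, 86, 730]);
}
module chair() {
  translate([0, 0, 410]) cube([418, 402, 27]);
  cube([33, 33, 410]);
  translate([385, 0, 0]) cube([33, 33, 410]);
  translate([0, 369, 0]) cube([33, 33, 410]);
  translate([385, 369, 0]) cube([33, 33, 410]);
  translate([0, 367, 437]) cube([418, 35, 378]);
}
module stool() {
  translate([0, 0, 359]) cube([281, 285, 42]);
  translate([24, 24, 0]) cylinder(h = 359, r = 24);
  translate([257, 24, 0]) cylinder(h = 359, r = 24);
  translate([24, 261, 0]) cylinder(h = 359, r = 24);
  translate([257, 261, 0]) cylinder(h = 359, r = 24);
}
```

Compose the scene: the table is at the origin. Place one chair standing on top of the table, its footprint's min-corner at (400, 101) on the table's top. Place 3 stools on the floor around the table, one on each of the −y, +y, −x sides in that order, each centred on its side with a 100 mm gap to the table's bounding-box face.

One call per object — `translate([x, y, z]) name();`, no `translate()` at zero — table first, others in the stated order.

table();
translate([400, 101, 771]) chair();
translate([269, -385, 0]) stool();
translate([269, 705, 0]) stool();
translate([-381, 160, 0]) stool();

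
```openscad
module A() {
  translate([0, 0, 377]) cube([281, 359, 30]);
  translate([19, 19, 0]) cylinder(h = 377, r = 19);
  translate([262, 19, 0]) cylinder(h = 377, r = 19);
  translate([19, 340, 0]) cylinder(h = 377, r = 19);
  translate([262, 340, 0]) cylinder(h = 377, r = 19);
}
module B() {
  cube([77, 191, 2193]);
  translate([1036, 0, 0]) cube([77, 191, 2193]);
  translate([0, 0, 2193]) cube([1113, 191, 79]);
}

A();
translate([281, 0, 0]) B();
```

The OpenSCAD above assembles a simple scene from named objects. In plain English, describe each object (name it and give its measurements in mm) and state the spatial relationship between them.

A is a four-legged stool. The seat is a 281×359×30 mm slab whose top surface is at z = 407 mm; four round legs, each 38 mm in diameter, run from the floor (z = 0) to the underside of the seat, each leg's axis is inset half a diameter from the nearest pair of seat edges (so the leg's bounding box is flush with the corner).

B is a door frame. The clear opening is 959 mm wide and 2193 mm high. Two 77 mm wide jambs, 191 mm deep, stand either side of the opening from the floor to the top of the opening. A 79 mm thick head sits across the top of both jambs, spanning the full outside width of the frame.

The door frame is against the stool's +x side, with their −y faces flush.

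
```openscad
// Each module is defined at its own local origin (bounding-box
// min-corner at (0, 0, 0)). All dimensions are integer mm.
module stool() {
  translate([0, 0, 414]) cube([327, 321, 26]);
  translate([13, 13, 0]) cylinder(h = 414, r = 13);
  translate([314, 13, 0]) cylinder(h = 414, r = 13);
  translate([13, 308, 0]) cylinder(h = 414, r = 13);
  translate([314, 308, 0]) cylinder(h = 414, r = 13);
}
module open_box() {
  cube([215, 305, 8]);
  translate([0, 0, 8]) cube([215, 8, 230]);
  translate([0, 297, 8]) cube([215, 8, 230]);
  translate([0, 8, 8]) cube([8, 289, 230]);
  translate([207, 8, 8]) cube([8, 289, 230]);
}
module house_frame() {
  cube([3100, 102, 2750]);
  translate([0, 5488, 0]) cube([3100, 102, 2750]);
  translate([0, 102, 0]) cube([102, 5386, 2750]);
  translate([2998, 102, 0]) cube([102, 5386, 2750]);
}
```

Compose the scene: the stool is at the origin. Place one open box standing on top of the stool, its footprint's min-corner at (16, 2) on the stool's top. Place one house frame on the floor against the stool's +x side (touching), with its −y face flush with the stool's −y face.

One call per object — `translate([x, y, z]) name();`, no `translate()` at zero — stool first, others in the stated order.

stool();
translate([16, 2, 440]) open_box();
translate([327, 0, 0]) house_frame();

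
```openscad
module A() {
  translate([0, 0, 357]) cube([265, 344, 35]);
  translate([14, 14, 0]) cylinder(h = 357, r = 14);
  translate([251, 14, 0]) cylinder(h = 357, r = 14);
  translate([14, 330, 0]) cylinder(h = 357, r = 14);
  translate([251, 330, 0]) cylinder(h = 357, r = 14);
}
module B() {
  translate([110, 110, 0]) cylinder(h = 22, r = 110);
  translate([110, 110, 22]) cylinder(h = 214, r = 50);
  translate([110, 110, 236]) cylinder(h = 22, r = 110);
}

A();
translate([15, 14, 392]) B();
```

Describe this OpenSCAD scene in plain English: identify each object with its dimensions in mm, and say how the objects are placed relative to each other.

A is a four-legged stool. The seat is 265×344 mm, 35 mm thick, top at z = 392 mm. It stands on four round legs, each 28 mm in diameter, from z = 0 to the seat underside, each leg's axis is inset half a diameter from the nearest pair of seat edges (so the leg's bounding box is flush with the corner).

B is a spool: two coaxial disc flanges of radius 110 mm and thickness 22 mm, joined by a core cylinder of radius 50 mm and height 214 mm. The lower flange rests on z = 0 and the three cylinders share a vertical axis.

The spool is on top of the stool.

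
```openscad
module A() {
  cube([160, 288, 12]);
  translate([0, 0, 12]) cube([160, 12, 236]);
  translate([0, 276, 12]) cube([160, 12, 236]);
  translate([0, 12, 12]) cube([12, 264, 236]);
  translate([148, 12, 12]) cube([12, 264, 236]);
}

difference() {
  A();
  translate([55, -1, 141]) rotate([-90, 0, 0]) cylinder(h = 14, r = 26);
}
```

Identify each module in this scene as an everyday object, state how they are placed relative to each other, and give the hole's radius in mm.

A is an open box. The open box has a circular hole through its front wall. The hole's radius is 26 mm.

The subtracted cylinder has r = 26 mm.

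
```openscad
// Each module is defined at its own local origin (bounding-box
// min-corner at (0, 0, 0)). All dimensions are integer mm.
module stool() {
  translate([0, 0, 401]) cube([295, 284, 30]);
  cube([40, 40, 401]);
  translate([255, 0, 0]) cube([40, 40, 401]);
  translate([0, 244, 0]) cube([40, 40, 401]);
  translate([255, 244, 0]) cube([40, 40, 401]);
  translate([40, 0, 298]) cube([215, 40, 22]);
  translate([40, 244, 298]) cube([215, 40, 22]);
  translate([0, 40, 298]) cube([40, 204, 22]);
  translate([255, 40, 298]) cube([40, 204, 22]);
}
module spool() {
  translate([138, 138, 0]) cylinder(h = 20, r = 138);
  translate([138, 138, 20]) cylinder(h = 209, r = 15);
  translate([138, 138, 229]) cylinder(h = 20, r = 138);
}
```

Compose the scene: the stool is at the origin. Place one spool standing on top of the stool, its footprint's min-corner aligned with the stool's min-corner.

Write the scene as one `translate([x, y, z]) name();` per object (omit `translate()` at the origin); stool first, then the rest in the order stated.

stool();
translate([0, 0, 431]) spool();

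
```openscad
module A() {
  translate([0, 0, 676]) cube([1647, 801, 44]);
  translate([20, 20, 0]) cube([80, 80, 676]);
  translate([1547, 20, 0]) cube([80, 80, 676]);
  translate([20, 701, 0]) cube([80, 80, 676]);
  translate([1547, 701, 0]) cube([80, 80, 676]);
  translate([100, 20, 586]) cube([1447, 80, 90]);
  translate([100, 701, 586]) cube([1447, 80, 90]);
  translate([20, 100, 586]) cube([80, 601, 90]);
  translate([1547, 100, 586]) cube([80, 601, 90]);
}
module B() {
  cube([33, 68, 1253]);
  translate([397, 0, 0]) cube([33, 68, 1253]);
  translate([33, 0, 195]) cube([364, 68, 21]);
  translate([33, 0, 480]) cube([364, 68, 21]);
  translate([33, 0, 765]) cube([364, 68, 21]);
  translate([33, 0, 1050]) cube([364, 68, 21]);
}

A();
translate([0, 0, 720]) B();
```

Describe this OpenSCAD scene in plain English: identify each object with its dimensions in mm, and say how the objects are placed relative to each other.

A is a rectangular dining table. The top is 1647×801×44 mm with its upper surface at z = 720 mm. It stands on four 80×80 mm square legs, each inset 20 mm from the nearest pair of top edges, running from the floor to the underside of the top. Four apron rails, 80 mm thick and 90 mm tall, run between adjacent legs with their top edges flush with the underside of the top and their outer faces flush with the legs' outer faces.

B is a straight ladder. Two 33×68 mm vertical rails, 1253 mm tall, stand 430 mm apart (outside-to-outside) with their front faces coplanar on the −y side. 4 rungs, each 68 mm deep and 21 mm tall, span between the inner faces of the rails, front faces flush with the rails. The lowest rung's underside is at z = 195 mm and rungs are spaced 285 mm apart (underside to underside).

The ladder is on top of the table.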